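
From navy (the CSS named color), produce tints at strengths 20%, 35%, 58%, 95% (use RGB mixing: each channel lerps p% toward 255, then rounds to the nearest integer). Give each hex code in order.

#333399, #5959AC, #9494CA, #F2F2F9

CSS navy is rgb(0, 0, 128).
20%: (0 + 51 = 51→51, 0 + 51 = 51→51, 128 + 25.4 = 153.4→153) → #333399
35%: (0 + 89.25 = 89.25→89, 0 + 89.25 = 89.25→89, 128 + 44.45 = 172.45→172) → #5959AC
58%: (0 + 147.9 = 147.9→148, 0 + 147.9 = 147.9→148, 128 + 73.66 = 201.66→202) → #9494CA
95%: (0 + 242.25 = 242.25→242, 0 + 242.25 = 242.25→242, 128 + 120.65 = 248.65→249) → #F2F2F9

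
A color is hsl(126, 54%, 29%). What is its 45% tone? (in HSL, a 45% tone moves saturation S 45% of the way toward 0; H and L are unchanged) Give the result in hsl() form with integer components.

S moves 45% from 54 toward 0: 54 − 24.3 = 29.7 → 30.
H and L are unchanged.

hsl(126, 30%, 29%)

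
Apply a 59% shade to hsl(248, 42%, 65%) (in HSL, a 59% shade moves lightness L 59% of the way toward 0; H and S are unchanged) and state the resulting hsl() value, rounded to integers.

L moves 59% from 65 toward 0: 65 − 38.35 = 26.65 → 27.
H and S are unchanged.

hsl(248, 42%, 27%)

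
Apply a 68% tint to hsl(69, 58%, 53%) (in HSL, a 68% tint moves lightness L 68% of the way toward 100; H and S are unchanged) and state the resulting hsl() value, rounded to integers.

hsl(69, 58%, 85%)

L moves 68% from 53 toward 100: 53 + 31.96 = 84.96 → 85.
H and S are unchanged.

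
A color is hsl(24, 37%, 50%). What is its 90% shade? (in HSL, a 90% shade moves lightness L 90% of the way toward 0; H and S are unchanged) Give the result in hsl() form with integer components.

hsl(24, 37%, 5%)

L moves 90% from 50 toward 0: 50 − 45 = 5 → 5.
H and S are unchanged.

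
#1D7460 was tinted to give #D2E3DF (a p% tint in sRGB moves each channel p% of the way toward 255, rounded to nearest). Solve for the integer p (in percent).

#1D7460 is rgb(29, 116, 96); #D2E3DF is rgb(210, 227, 223).
On the R channel (widest range): 210 ≈ 29 + (p/100)(255 − 29), so p ≈ 100×(210 − 29)/(255 − 29) = 18100/226 = 80.09.
p = 80 reproduces all three channels after rounding.

80%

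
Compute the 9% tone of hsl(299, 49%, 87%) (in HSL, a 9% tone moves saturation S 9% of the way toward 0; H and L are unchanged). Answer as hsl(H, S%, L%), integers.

S moves 9% from 49 toward 0: 49 − 4.41 = 44.59 → 45.
H and L are unchanged.

hsl(299, 45%, 87%)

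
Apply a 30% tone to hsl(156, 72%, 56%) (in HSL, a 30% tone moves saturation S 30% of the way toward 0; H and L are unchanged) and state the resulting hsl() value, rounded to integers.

hsl(156, 50%, 56%)

S moves 30% from 72 toward 0: 72 − 21.6 = 50.4 → 50.
H and L are unchanged.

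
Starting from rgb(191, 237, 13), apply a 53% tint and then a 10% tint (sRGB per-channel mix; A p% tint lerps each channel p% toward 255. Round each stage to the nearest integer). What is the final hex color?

A 53% tint moves each channel 53% toward 255:
  R: 191 + 33.92 = 224.92 → 225
  G: 237 + 0.53×(255−237) = 237 + 9.54 = 246.54 → 247
  B: 13 + 128.26 = 141.26 → 141
After the tint: rgb(225, 247, 141) = #E1F78D.
Per channel, c → c + 0.1(255 − c):
  R: 225 + 0.1×(255−225) = 225 + 3 = 228 → 228
  G: 247 + 0.8 = 247.8 → 248
  B: 141 + 11.4 = 152.4 → 152
rgb(228, 248, 152) = #E4F898.

#E4F898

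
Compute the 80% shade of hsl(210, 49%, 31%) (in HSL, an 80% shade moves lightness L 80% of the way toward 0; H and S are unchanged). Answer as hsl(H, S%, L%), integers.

L moves 80% from 31 toward 0: 31 − 24.8 = 6.2 → 6.
H and S are unchanged.

hsl(210, 49%, 6%)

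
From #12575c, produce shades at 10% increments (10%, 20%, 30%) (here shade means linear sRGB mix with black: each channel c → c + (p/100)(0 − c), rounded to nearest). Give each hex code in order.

#104e53, #0e464a, #0d3d40

#12575c is rgb(18, 87, 92).
10%: (18 − 1.8 = 16.2→16, 87 − 8.7 = 78.3→78, 92 − 9.2 = 82.8→83) → #104e53
20%: (18 − 3.6 = 14.4→14, 87 − 17.4 = 69.6→70, 92 − 18.4 = 73.6→74) → #0e464a
30%: (18 − 5.4 = 12.6→13, 87 − 26.1 = 60.9→61, 92 − 27.6 = 64.4→64) → #0d3d40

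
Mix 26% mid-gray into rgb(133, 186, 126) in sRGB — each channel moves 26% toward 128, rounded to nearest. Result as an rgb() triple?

Lerp each channel 26% toward 128:
  R: 133 + 0.26×(128−133) = 133 − 1.3 = 131.7 → 132
  G: 186 + 0.26×(128−186) = 186 − 15.08 = 170.92 → 171
  B: 126 + 0.52 = 126.52 → 127

rgb(132, 171, 127)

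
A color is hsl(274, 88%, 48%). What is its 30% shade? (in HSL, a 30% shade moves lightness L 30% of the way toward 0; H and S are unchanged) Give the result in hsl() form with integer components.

hsl(274, 88%, 34%)

L moves 30% from 48 toward 0: 48 − 14.4 = 33.6 → 34.
H and S are unchanged.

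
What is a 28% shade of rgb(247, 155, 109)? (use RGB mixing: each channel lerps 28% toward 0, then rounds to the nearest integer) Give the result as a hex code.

Lerp each channel 28% toward 0:
  R: 247 − 69.16 = 177.84 → 178
  G: 155 − 43.4 = 111.6 → 112
  B: 109 − 30.52 = 78.48 → 78
rgb(178, 112, 78) = #B2704E.

#B2704E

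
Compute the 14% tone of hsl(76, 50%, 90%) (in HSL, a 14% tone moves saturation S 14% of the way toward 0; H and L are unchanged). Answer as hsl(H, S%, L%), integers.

hsl(76, 43%, 90%)

S moves 14% from 50 toward 0: 50 − 7 = 43 → 43.
H and L are unchanged.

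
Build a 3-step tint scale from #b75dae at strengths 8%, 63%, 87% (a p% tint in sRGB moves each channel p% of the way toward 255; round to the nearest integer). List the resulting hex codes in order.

#b75dae is rgb(183, 93, 174).
8%: (183 + 5.76 = 188.76→189, 93 + 12.96 = 105.96→106, 174 + 6.48 = 180.48→180) → #bd6ab4
63%: (183 + 45.36 = 228.36→228, 93 + 102.06 = 195.06→195, 174 + 51.03 = 225.03→225) → #e4c3e1
87%: (183 + 62.64 = 245.64→246, 93 + 140.94 = 233.94→234, 174 + 70.47 = 244.47→244) → #f6eaf4

#bd6ab4, #e4c3e1, #f6eaf4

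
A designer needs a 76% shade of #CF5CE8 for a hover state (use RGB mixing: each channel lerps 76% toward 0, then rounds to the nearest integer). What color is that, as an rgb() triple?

rgb(50, 22, 56)

#CF5CE8 is rgb(207, 92, 232).
Lerp each channel 76% toward 0:
  R: 207 + 0.76×(0−207) = 207 − 157.32 = 49.68 → 50
  G: 92 − 69.92 = 22.08 → 22
  B: 232 + 0.76×(0−232) = 232 − 176.32 = 55.68 → 56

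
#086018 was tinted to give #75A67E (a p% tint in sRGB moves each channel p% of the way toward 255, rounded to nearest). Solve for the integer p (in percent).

#086018 is rgb(8, 96, 24); #75A67E is rgb(117, 166, 126).
On the R channel (widest range): 117 ≈ 8 + (p/100)(255 − 8), so p ≈ 100×(117 − 8)/(255 − 8) = 10900/247 = 44.13.
p = 44 reproduces all three channels after rounding.

44%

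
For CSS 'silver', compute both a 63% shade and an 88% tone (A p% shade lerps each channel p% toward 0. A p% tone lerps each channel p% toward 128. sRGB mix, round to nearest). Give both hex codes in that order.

CSS silver is rgb(192, 192, 192).
63% shade:
  R: 192 + 0.63×(0−192) = 192 − 120.96 = 71.04 → 71
  G: 192 − 120.96 = 71.04 → 71
  B: 192 + 0.63×(0−192) = 192 − 120.96 = 71.04 → 71
  → #474747
88% tone:
  R: 192 + 0.88×(128−192) = 192 − 56.32 = 135.68 → 136
  G: 192 − 56.32 = 135.68 → 136
  B: 192 + 0.88×(128−192) = 192 − 56.32 = 135.68 → 136
  → #888888

#474747, #888888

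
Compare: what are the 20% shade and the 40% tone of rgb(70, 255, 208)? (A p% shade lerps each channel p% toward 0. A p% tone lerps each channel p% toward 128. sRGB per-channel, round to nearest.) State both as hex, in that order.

#38cca6, #5dccb0

20% shade:
  R: 70 + 0.2×(0−70) = 70 − 14 = 56 → 56
  G: 255 + 0.2×(0−255) = 255 − 51 = 204 → 204
  B: 208 − 41.6 = 166.4 → 166
  → #38cca6
40% tone:
  R: 70 + 0.4×(128−70) = 70 + 23.2 = 93.2 → 93
  G: 255 + 0.4×(128−255) = 255 − 50.8 = 204.2 → 204
  B: 208 + 0.4×(128−208) = 208 − 32 = 176 → 176
  → #5dccb0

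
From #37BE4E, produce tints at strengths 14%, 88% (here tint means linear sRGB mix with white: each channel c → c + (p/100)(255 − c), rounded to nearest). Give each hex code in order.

#37BE4E is rgb(55, 190, 78).
14%: (55 + 28 = 83→83, 190 + 9.1 = 199.1→199, 78 + 24.78 = 102.78→103) → #53C767
88%: (55 + 176 = 231→231, 190 + 57.2 = 247.2→247, 78 + 155.76 = 233.76→234) → #E7F7EA

#53C767, #E7F7EA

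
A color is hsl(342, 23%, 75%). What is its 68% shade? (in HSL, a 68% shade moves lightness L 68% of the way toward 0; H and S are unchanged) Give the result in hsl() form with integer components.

L moves 68% from 75 toward 0: 75 − 51 = 24 → 24.
H and S are unchanged.

hsl(342, 23%, 24%)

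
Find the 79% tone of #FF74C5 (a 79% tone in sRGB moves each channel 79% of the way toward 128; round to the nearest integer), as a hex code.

#FF74C5 is rgb(255, 116, 197).
Per channel, c → c + 0.79(128 − c):
  R: 255 + 0.79×(128−255) = 255 − 100.33 = 154.67 → 155
  G: 116 + 9.48 = 125.48 → 125
  B: 197 + 0.79×(128−197) = 197 − 54.51 = 142.49 → 142
rgb(155, 125, 142) = #9B7D8E.

#9B7D8E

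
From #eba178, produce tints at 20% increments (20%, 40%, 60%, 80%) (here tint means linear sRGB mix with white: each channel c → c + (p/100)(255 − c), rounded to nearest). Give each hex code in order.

#eba178 is rgb(235, 161, 120).
20%: (235 + 4 = 239→239, 161 + 18.8 = 179.8→180, 120 + 27 = 147→147) → #efb493
40%: (235 + 8 = 243→243, 161 + 37.6 = 198.6→199, 120 + 54 = 174→174) → #f3c7ae
60%: (235 + 12 = 247→247, 161 + 56.4 = 217.4→217, 120 + 81 = 201→201) → #f7d9c9
80%: (235 + 16 = 251→251, 161 + 75.2 = 236.2→236, 120 + 108 = 228→228) → #fbece4

#efb493, #f3c7ae, #f7d9c9, #fbece4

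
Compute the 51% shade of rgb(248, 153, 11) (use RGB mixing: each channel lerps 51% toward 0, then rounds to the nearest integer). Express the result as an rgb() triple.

Lerp each channel 51% toward 0:
  R: 248 − 126.48 = 121.52 → 122
  G: 153 − 78.03 = 74.97 → 75
  B: 11 − 5.61 = 5.39 → 5

rgb(122, 75, 5)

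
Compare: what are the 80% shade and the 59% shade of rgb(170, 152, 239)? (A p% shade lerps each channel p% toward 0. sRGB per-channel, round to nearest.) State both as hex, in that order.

80% shade:
  R: 170 + 0.8×(0−170) = 170 − 136 = 34 → 34
  G: 152 + 0.8×(0−152) = 152 − 121.6 = 30.4 → 30
  B: 239 + 0.8×(0−239) = 239 − 191.2 = 47.8 → 48
  → #221E30
59% shade:
  R: 170 + 0.59×(0−170) = 170 − 100.3 = 69.7 → 70
  G: 152 + 0.59×(0−152) = 152 − 89.68 = 62.32 → 62
  B: 239 + 0.59×(0−239) = 239 − 141.01 = 97.99 → 98
  → #463E62

#221E30, #463E62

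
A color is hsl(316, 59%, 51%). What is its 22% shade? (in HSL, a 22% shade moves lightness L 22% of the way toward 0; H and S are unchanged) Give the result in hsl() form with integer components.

hsl(316, 59%, 40%)

L moves 22% from 51 toward 0: 51 − 11.22 = 39.78 → 40.
H and S are unchanged.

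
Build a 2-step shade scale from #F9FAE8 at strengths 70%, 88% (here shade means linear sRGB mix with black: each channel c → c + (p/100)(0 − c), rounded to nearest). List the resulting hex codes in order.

#F9FAE8 is rgb(249, 250, 232).
70%: (249 − 174.3 = 74.7→75, 250 − 175 = 75→75, 232 − 162.4 = 69.6→70) → #4B4B46
88%: (249 − 219.12 = 29.88→30, 250 − 220 = 30→30, 232 − 204.16 = 27.84→28) → #1E1E1C

#4B4B46, #1E1E1C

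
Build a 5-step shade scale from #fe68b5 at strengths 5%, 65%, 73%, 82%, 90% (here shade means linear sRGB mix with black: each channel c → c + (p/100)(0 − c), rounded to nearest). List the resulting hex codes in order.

#f163ac, #59243f, #451c31, #2e1321, #190a12

#fe68b5 is rgb(254, 104, 181).
5%: (254 − 12.7 = 241.3→241, 104 − 5.2 = 98.8→99, 181 − 9.05 = 171.95→172) → #f163ac
65%: (254 − 165.1 = 88.9→89, 104 − 67.6 = 36.4→36, 181 − 117.65 = 63.35→63) → #59243f
73%: (254 − 185.42 = 68.58→69, 104 − 75.92 = 28.08→28, 181 − 132.13 = 48.87→49) → #451c31
82%: (254 − 208.28 = 45.72→46, 104 − 85.28 = 18.72→19, 181 − 148.42 = 32.58→33) → #2e1321
90%: (254 − 228.6 = 25.4→25, 104 − 93.6 = 10.4→10, 181 − 162.9 = 18.1→18) → #190a12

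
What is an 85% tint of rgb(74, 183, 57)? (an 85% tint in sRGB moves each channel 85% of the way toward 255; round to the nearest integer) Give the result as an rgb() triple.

rgb(228, 244, 225)

Per channel, c → c + 0.85(255 − c):
  R: 74 + 0.85×(255−74) = 74 + 153.85 = 227.85 → 228
  G: 183 + 0.85×(255−183) = 183 + 61.2 = 244.2 → 244
  B: 57 + 168.3 = 225.3 → 225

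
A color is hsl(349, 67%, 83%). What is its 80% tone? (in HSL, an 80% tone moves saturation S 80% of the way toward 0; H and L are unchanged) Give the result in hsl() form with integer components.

hsl(349, 13%, 83%)

S moves 80% from 67 toward 0: 67 − 53.6 = 13.4 → 13.
H and L are unchanged.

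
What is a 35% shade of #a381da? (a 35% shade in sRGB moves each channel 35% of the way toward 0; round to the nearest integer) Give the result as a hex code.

#6a548e

#a381da is rgb(163, 129, 218).
Lerp each channel 35% toward 0:
  R: 163 − 57.05 = 105.95 → 106
  G: 129 + 0.35×(0−129) = 129 − 45.15 = 83.85 → 84
  B: 218 − 76.3 = 141.7 → 142
rgb(106, 84, 142) = #6a548e.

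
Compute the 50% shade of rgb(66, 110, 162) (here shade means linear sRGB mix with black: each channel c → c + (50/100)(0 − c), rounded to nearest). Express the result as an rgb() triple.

Per channel, c → c + 0.5(0 − c):
  R: 66 − 33 = 33 → 33
  G: 110 + 0.5×(0−110) = 110 − 55 = 55 → 55
  B: 162 + 0.5×(0−162) = 162 − 81 = 81 → 81

rgb(33, 55, 81)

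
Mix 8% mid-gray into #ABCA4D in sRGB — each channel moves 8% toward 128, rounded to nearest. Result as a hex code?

#A8C451

#ABCA4D is rgb(171, 202, 77).
An 8% tone moves each channel 8% toward 128:
  R: 171 + 0.08×(128−171) = 171 − 3.44 = 167.56 → 168
  G: 202 + 0.08×(128−202) = 202 − 5.92 = 196.08 → 196
  B: 77 + 4.08 = 81.08 → 81
rgb(168, 196, 81) = #A8C451.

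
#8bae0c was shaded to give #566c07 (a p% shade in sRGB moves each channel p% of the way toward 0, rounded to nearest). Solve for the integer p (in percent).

38%

#8bae0c is rgb(139, 174, 12); #566c07 is rgb(86, 108, 7).
On the G channel (widest range): 108 ≈ 174 + (p/100)(0 − 174), so p ≈ 100×(108 − 174)/(0 − 174) = -6600/-174 = 37.93.
p = 38 reproduces all three channels after rounding.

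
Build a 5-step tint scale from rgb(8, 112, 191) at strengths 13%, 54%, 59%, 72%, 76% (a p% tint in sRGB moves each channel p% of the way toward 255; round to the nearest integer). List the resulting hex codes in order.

#2883C7, #8DBDE2, #9AC4E5, #BAD7ED, #C4DDF0

13%: (8 + 32.11 = 40.11→40, 112 + 18.59 = 130.59→131, 191 + 8.32 = 199.32→199) → #2883C7
54%: (8 + 133.38 = 141.38→141, 112 + 77.22 = 189.22→189, 191 + 34.56 = 225.56→226) → #8DBDE2
59%: (8 + 145.73 = 153.73→154, 112 + 84.37 = 196.37→196, 191 + 37.76 = 228.76→229) → #9AC4E5
72%: (8 + 177.84 = 185.84→186, 112 + 102.96 = 214.96→215, 191 + 46.08 = 237.08→237) → #BAD7ED
76%: (8 + 187.72 = 195.72→196, 112 + 108.68 = 220.68→221, 191 + 48.64 = 239.64→240) → #C4DDF0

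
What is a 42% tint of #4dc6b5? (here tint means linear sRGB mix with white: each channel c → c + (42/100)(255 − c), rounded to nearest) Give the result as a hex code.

#4dc6b5 is rgb(77, 198, 181).
Lerp each channel 42% toward 255:
  R: 77 + 74.76 = 151.76 → 152
  G: 198 + 23.94 = 221.94 → 222
  B: 181 + 31.08 = 212.08 → 212
rgb(152, 222, 212) = #98ded4.

#98ded4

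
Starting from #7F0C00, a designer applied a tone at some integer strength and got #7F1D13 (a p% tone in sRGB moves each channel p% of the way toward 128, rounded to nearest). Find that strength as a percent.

15%

#7F0C00 is rgb(127, 12, 0); #7F1D13 is rgb(127, 29, 19).
On the B channel (widest range): 19 ≈ 0 + (p/100)(128 − 0), so p ≈ 100×(19 − 0)/(128 − 0) = 1900/128 = 14.84.
p = 15 reproduces all three channels after rounding.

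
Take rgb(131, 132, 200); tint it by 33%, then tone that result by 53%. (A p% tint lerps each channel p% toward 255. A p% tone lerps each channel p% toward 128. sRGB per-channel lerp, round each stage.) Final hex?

#9595AA

A 33% tint moves each channel 33% toward 255:
  R: 131 + 40.92 = 171.92 → 172
  G: 132 + 40.59 = 172.59 → 173
  B: 200 + 18.15 = 218.15 → 218
After the tint: rgb(172, 173, 218) = #ACADDA.
Lerp each channel 53% toward 128:
  R: 172 + 0.53×(128−172) = 172 − 23.32 = 148.68 → 149
  G: 173 + 0.53×(128−173) = 173 − 23.85 = 149.15 → 149
  B: 218 − 47.7 = 170.3 → 170
rgb(149, 149, 170) = #9595AA.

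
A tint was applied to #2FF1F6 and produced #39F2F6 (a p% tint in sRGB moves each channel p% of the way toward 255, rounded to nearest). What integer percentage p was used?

5%

#2FF1F6 is rgb(47, 241, 246); #39F2F6 is rgb(57, 242, 246).
On the R channel (widest range): 57 ≈ 47 + (p/100)(255 − 47), so p ≈ 100×(57 − 47)/(255 − 47) = 1000/208 = 4.81.
p = 5 reproduces all three channels after rounding.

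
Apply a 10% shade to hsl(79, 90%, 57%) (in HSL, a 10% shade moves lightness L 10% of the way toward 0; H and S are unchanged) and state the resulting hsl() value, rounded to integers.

L moves 10% from 57 toward 0: 57 − 5.7 = 51.3 → 51.
H and S are unchanged.

hsl(79, 90%, 51%)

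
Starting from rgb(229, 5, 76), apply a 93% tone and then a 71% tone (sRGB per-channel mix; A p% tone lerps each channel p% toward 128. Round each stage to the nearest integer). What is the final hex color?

Lerp each channel 93% toward 128:
  R: 229 + 0.93×(128−229) = 229 − 93.93 = 135.07 → 135
  G: 5 + 0.93×(128−5) = 5 + 114.39 = 119.39 → 119
  B: 76 + 0.93×(128−76) = 76 + 48.36 = 124.36 → 124
After the tone: rgb(135, 119, 124) = #87777C.
Lerp each channel 71% toward 128:
  R: 135 + 0.71×(128−135) = 135 − 4.97 = 130.03 → 130
  G: 119 + 0.71×(128−119) = 119 + 6.39 = 125.39 → 125
  B: 124 + 0.71×(128−124) = 124 + 2.84 = 126.84 → 127
rgb(130, 125, 127) = #827D7F.

#827D7F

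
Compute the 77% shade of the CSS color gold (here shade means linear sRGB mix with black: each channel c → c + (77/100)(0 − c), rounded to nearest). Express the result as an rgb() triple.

rgb(59, 49, 0)

CSS gold is rgb(255, 215, 0).
Per channel, c → c + 0.77(0 − c):
  R: 255 + 0.77×(0−255) = 255 − 196.35 = 58.65 → 59
  G: 215 + 0.77×(0−215) = 215 − 165.55 = 49.45 → 49
  B: 0 + 0 = 0 → 0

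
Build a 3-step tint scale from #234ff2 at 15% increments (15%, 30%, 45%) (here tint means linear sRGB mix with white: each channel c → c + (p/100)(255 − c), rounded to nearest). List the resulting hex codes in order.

#4469f4, #6584f6, #869ef8

#234ff2 is rgb(35, 79, 242).
15%: (35 + 33 = 68→68, 79 + 26.4 = 105.4→105, 242 + 1.95 = 243.95→244) → #4469f4
30%: (35 + 66 = 101→101, 79 + 52.8 = 131.8→132, 242 + 3.9 = 245.9→246) → #6584f6
45%: (35 + 99 = 134→134, 79 + 79.2 = 158.2→158, 242 + 5.85 = 247.85→248) → #869ef8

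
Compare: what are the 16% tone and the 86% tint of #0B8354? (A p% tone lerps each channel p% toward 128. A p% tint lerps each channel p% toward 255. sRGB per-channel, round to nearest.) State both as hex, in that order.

#1E835B, #DDEEE7

#0B8354 is rgb(11, 131, 84).
16% tone:
  R: 11 + 18.72 = 29.72 → 30
  G: 131 + 0.16×(128−131) = 131 − 0.48 = 130.52 → 131
  B: 84 + 0.16×(128−84) = 84 + 7.04 = 91.04 → 91
  → #1E835B
86% tint:
  R: 11 + 0.86×(255−11) = 11 + 209.84 = 220.84 → 221
  G: 131 + 0.86×(255−131) = 131 + 106.64 = 237.64 → 238
  B: 84 + 147.06 = 231.06 → 231
  → #DDEEE7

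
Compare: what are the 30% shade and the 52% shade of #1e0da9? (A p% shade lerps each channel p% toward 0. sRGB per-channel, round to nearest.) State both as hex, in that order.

#150976, #0e0651

#1e0da9 is rgb(30, 13, 169).
30% shade:
  R: 30 + 0.3×(0−30) = 30 − 9 = 21 → 21
  G: 13 − 3.9 = 9.1 → 9
  B: 169 − 50.7 = 118.3 → 118
  → #150976
52% shade:
  R: 30 + 0.52×(0−30) = 30 − 15.6 = 14.4 → 14
  G: 13 − 6.76 = 6.24 → 6
  B: 169 + 0.52×(0−169) = 169 − 87.88 = 81.12 → 81
  → #0e0651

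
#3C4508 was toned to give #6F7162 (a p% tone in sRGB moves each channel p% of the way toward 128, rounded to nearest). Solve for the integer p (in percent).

75%

#3C4508 is rgb(60, 69, 8); #6F7162 is rgb(111, 113, 98).
On the B channel (widest range): 98 ≈ 8 + (p/100)(128 − 8), so p ≈ 100×(98 − 8)/(128 − 8) = 9000/120 = 75.00.
p = 75 reproduces all three channels after rounding.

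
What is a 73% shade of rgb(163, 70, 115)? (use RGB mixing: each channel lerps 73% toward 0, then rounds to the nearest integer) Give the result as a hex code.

#2c131f

A 73% shade moves each channel 73% toward 0:
  R: 163 + 0.73×(0−163) = 163 − 118.99 = 44.01 → 44
  G: 70 + 0.73×(0−70) = 70 − 51.1 = 18.9 → 19
  B: 115 + 0.73×(0−115) = 115 − 83.95 = 31.05 → 31
rgb(44, 19, 31) = #2c131f.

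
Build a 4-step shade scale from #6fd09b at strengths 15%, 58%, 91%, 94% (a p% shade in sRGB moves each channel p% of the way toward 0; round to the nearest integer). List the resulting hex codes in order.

#5eb184, #2f5741, #0a130e, #070c09

#6fd09b is rgb(111, 208, 155).
15%: (111 − 16.65 = 94.35→94, 208 − 31.2 = 176.8→177, 155 − 23.25 = 131.75→132) → #5eb184
58%: (111 − 64.38 = 46.62→47, 208 − 120.64 = 87.36→87, 155 − 89.9 = 65.1→65) → #2f5741
91%: (111 − 101.01 = 9.99→10, 208 − 189.28 = 18.72→19, 155 − 141.05 = 13.95→14) → #0a130e
94%: (111 − 104.34 = 6.66→7, 208 − 195.52 = 12.48→12, 155 − 145.7 = 9.3→9) → #070c09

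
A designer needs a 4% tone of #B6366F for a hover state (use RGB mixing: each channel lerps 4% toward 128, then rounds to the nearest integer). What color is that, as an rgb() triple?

#B6366F is rgb(182, 54, 111).
A 4% tone moves each channel 4% toward 128:
  R: 182 + 0.04×(128−182) = 182 − 2.16 = 179.84 → 180
  G: 54 + 2.96 = 56.96 → 57
  B: 111 + 0.68 = 111.68 → 112

rgb(180, 57, 112)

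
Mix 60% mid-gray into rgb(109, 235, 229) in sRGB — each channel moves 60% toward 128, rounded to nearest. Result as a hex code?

A 60% tone moves each channel 60% toward 128:
  R: 109 + 0.6×(128−109) = 109 + 11.4 = 120.4 → 120
  G: 235 − 64.2 = 170.8 → 171
  B: 229 + 0.6×(128−229) = 229 − 60.6 = 168.4 → 168
rgb(120, 171, 168) = #78aba8.

#78aba8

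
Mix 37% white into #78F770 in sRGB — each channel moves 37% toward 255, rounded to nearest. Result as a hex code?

#78F770 is rgb(120, 247, 112).
A 37% tint moves each channel 37% toward 255:
  R: 120 + 0.37×(255−120) = 120 + 49.95 = 169.95 → 170
  G: 247 + 0.37×(255−247) = 247 + 2.96 = 249.96 → 250
  B: 112 + 52.91 = 164.91 → 165
rgb(170, 250, 165) = #AAFAA5.

#AAFAA5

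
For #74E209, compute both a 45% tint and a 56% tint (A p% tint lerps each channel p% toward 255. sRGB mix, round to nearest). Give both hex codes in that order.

#74E209 is rgb(116, 226, 9).
45% tint:
  R: 116 + 0.45×(255−116) = 116 + 62.55 = 178.55 → 179
  G: 226 + 13.05 = 239.05 → 239
  B: 9 + 0.45×(255−9) = 9 + 110.7 = 119.7 → 120
  → #B3EF78
56% tint:
  R: 116 + 77.84 = 193.84 → 194
  G: 226 + 0.56×(255−226) = 226 + 16.24 = 242.24 → 242
  B: 9 + 0.56×(255−9) = 9 + 137.76 = 146.76 → 147
  → #C2F293

#B3EF78, #C2F293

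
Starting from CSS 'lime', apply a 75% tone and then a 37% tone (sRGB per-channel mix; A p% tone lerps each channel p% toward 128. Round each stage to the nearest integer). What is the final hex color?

CSS lime is rgb(0, 255, 0).
Per channel, c → c + 0.75(128 − c):
  R: 0 + 0.75×(128−0) = 0 + 96 = 96 → 96
  G: 255 + 0.75×(128−255) = 255 − 95.25 = 159.75 → 160
  B: 0 + 0.75×(128−0) = 0 + 96 = 96 → 96
After the tone: rgb(96, 160, 96) = #60a060.
Per channel, c → c + 0.37(128 − c):
  R: 96 + 11.84 = 107.84 → 108
  G: 160 − 11.84 = 148.16 → 148
  B: 96 + 0.37×(128−96) = 96 + 11.84 = 107.84 → 108
rgb(108, 148, 108) = #6c946c.

#6c946c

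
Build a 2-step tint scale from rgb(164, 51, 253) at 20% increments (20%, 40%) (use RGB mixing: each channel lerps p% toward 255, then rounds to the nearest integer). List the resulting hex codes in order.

20%: (164 + 18.2 = 182.2→182, 51 + 40.8 = 91.8→92, 253→253) → #b65cfd
40%: (164 + 36.4 = 200.4→200, 51 + 81.6 = 132.6→133, 253 + 0.8 = 253.8→254) → #c885fe

#b65cfd, #c885fe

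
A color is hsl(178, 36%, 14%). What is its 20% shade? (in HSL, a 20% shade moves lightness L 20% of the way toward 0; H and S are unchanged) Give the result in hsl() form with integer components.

hsl(178, 36%, 11%)

L moves 20% from 14 toward 0: 14 − 2.8 = 11.2 → 11.
H and S are unchanged.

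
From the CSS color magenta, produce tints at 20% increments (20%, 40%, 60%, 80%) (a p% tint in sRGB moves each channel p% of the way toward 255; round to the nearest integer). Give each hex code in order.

CSS magenta is rgb(255, 0, 255).
20%: (255→255, 0 + 51 = 51→51, 255→255) → #FF33FF
40%: (255→255, 0 + 102 = 102→102, 255→255) → #FF66FF
60%: (255→255, 0 + 153 = 153→153, 255→255) → #FF99FF
80%: (255→255, 0 + 204 = 204→204, 255→255) → #FFCCFF

#FF33FF, #FF66FF, #FF99FF, #FFCCFF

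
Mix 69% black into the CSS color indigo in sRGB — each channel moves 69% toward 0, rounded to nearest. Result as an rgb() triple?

rgb(23, 0, 40)

CSS indigo is rgb(75, 0, 130).
A 69% shade moves each channel 69% toward 0:
  R: 75 + 0.69×(0−75) = 75 − 51.75 = 23.25 → 23
  G: 0 + 0 = 0 → 0
  B: 130 + 0.69×(0−130) = 130 − 89.7 = 40.3 → 40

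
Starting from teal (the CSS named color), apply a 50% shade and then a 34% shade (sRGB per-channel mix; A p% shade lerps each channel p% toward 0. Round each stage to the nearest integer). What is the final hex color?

CSS teal is rgb(0, 128, 128).
Per channel, c → c + 0.5(0 − c):
  R: 0 + 0.5×(0−0) = 0 + 0 = 0 → 0
  G: 128 − 64 = 64 → 64
  B: 128 + 0.5×(0−128) = 128 − 64 = 64 → 64
After the shade: rgb(0, 64, 64) = #004040.
A 34% shade moves each channel 34% toward 0:
  R: 0 + 0 = 0 → 0
  G: 64 + 0.34×(0−64) = 64 − 21.76 = 42.24 → 42
  B: 64 + 0.34×(0−64) = 64 − 21.76 = 42.24 → 42
rgb(0, 42, 42) = #002a2a.

#002a2a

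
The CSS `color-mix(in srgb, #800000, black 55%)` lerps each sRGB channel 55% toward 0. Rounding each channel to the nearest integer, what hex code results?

#800000 is rgb(128, 0, 0).
Lerp each channel 55% toward 0:
  R: 128 − 70.4 = 57.6 → 58
  G: 0 + 0.55×(0−0) = 0 + 0 = 0 → 0
  B: 0 + 0.55×(0−0) = 0 + 0 = 0 → 0
rgb(58, 0, 0) = #3a0000.

#3a0000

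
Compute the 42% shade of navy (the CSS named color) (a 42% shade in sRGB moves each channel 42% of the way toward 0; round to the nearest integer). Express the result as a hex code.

CSS navy is rgb(0, 0, 128).
A 42% shade moves each channel 42% toward 0:
  R: 0 + 0.42×(0−0) = 0 + 0 = 0 → 0
  G: 0 + 0 = 0 → 0
  B: 128 − 53.76 = 74.24 → 74
rgb(0, 0, 74) = #00004a.

#00004a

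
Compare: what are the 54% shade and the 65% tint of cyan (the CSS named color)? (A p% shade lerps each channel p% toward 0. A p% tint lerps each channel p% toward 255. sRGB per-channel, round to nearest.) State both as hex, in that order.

#007575, #A6FFFF

CSS cyan is rgb(0, 255, 255).
54% shade:
  R: 0 + 0 = 0 → 0
  G: 255 − 137.7 = 117.3 → 117
  B: 255 − 137.7 = 117.3 → 117
  → #007575
65% tint:
  R: 0 + 0.65×(255−0) = 0 + 165.75 = 165.75 → 166
  G: 255 + 0 = 255 → 255
  B: 255 + 0 = 255 → 255
  → #A6FFFF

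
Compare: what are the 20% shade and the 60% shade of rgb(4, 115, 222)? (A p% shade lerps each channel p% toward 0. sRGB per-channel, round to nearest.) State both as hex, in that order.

20% shade:
  R: 4 + 0.2×(0−4) = 4 − 0.8 = 3.2 → 3
  G: 115 + 0.2×(0−115) = 115 − 23 = 92 → 92
  B: 222 − 44.4 = 177.6 → 178
  → #035cb2
60% shade:
  R: 4 − 2.4 = 1.6 → 2
  G: 115 + 0.6×(0−115) = 115 − 69 = 46 → 46
  B: 222 − 133.2 = 88.8 → 89
  → #022e59

#035cb2, #022e59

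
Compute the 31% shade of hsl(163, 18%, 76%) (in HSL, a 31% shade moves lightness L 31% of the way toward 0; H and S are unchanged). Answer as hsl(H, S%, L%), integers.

L moves 31% from 76 toward 0: 76 − 23.56 = 52.44 → 52.
H and S are unchanged.

hsl(163, 18%, 52%)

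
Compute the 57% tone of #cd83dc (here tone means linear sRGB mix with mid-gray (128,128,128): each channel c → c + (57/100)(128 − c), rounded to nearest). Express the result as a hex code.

#a181a8

#cd83dc is rgb(205, 131, 220).
Lerp each channel 57% toward 128:
  R: 205 + 0.57×(128−205) = 205 − 43.89 = 161.11 → 161
  G: 131 − 1.71 = 129.29 → 129
  B: 220 − 52.44 = 167.56 → 168
rgb(161, 129, 168) = #a181a8.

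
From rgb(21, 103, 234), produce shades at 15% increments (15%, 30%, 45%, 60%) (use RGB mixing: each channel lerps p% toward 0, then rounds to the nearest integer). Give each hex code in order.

#1258c7, #0f48a4, #0c3981, #08295e

15%: (21 − 3.15 = 17.85→18, 103 − 15.45 = 87.55→88, 234 − 35.1 = 198.9→199) → #1258c7
30%: (21 − 6.3 = 14.7→15, 103 − 30.9 = 72.1→72, 234 − 70.2 = 163.8→164) → #0f48a4
45%: (21 − 9.45 = 11.55→12, 103 − 46.35 = 56.65→57, 234 − 105.3 = 128.7→129) → #0c3981
60%: (21 − 12.6 = 8.4→8, 103 − 61.8 = 41.2→41, 234 − 140.4 = 93.6→94) → #08295e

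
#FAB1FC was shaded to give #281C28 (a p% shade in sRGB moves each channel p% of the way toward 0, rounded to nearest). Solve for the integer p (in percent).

84%

#FAB1FC is rgb(250, 177, 252); #281C28 is rgb(40, 28, 40).
On the B channel (widest range): 40 ≈ 252 + (p/100)(0 − 252), so p ≈ 100×(40 − 252)/(0 − 252) = -21200/-252 = 84.13.
p = 84 reproduces all three channels after rounding.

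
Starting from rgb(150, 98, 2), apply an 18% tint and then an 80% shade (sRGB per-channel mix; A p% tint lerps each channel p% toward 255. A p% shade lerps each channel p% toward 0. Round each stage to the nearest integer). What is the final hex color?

An 18% tint moves each channel 18% toward 255:
  R: 150 + 0.18×(255−150) = 150 + 18.9 = 168.9 → 169
  G: 98 + 28.26 = 126.26 → 126
  B: 2 + 45.54 = 47.54 → 48
After the tint: rgb(169, 126, 48) = #A97E30.
Per channel, c → c + 0.8(0 − c):
  R: 169 − 135.2 = 33.8 → 34
  G: 126 − 100.8 = 25.2 → 25
  B: 48 + 0.8×(0−48) = 48 − 38.4 = 9.6 → 10
rgb(34, 25, 10) = #22190A.

#22190A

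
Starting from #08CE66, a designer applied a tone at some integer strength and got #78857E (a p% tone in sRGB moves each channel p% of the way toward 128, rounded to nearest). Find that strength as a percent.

#08CE66 is rgb(8, 206, 102); #78857E is rgb(120, 133, 126).
On the R channel (widest range): 120 ≈ 8 + (p/100)(128 − 8), so p ≈ 100×(120 − 8)/(128 − 8) = 11200/120 = 93.33.
p = 93 reproduces all three channels after rounding.

93%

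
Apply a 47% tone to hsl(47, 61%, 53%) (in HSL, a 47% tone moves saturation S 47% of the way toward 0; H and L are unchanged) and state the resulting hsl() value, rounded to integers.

S moves 47% from 61 toward 0: 61 − 28.67 = 32.33 → 32.
H and L are unchanged.

hsl(47, 32%, 53%)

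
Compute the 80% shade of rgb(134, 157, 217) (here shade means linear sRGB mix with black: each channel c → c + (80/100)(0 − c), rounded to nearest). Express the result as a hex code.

#1B1F2B

Lerp each channel 80% toward 0:
  R: 134 − 107.2 = 26.8 → 27
  G: 157 + 0.8×(0−157) = 157 − 125.6 = 31.4 → 31
  B: 217 + 0.8×(0−217) = 217 − 173.6 = 43.4 → 43
rgb(27, 31, 43) = #1B1F2B.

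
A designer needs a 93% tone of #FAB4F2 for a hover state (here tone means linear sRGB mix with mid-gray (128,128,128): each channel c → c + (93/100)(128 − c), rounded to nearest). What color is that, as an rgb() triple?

#FAB4F2 is rgb(250, 180, 242).
A 93% tone moves each channel 93% toward 128:
  R: 250 − 113.46 = 136.54 → 137
  G: 180 + 0.93×(128−180) = 180 − 48.36 = 131.64 → 132
  B: 242 − 106.02 = 135.98 → 136

rgb(137, 132, 136)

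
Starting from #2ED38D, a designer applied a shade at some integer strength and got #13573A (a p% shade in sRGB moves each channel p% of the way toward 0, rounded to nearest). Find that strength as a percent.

#2ED38D is rgb(46, 211, 141); #13573A is rgb(19, 87, 58).
On the G channel (widest range): 87 ≈ 211 + (p/100)(0 − 211), so p ≈ 100×(87 − 211)/(0 − 211) = -12400/-211 = 58.77.
p = 59 reproduces all three channels after rounding.

59%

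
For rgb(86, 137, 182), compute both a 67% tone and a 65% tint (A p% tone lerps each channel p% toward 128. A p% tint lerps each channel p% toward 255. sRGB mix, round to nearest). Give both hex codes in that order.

#728392, #C4D6E5

67% tone:
  R: 86 + 0.67×(128−86) = 86 + 28.14 = 114.14 → 114
  G: 137 − 6.03 = 130.97 → 131
  B: 182 − 36.18 = 145.82 → 146
  → #728392
65% tint:
  R: 86 + 0.65×(255−86) = 86 + 109.85 = 195.85 → 196
  G: 137 + 0.65×(255−137) = 137 + 76.7 = 213.7 → 214
  B: 182 + 47.45 = 229.45 → 229
  → #C4D6E5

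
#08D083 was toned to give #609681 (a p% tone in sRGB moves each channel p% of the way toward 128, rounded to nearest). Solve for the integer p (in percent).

73%

#08D083 is rgb(8, 208, 131); #609681 is rgb(96, 150, 129).
On the R channel (widest range): 96 ≈ 8 + (p/100)(128 − 8), so p ≈ 100×(96 − 8)/(128 − 8) = 8800/120 = 73.33.
p = 73 reproduces all three channels after rounding.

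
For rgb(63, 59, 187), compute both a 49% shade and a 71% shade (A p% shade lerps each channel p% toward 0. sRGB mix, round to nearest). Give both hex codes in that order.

49% shade:
  R: 63 + 0.49×(0−63) = 63 − 30.87 = 32.13 → 32
  G: 59 − 28.91 = 30.09 → 30
  B: 187 + 0.49×(0−187) = 187 − 91.63 = 95.37 → 95
  → #201E5F
71% shade:
  R: 63 + 0.71×(0−63) = 63 − 44.73 = 18.27 → 18
  G: 59 + 0.71×(0−59) = 59 − 41.89 = 17.11 → 17
  B: 187 − 132.77 = 54.23 → 54
  → #121136

#201E5F, #121136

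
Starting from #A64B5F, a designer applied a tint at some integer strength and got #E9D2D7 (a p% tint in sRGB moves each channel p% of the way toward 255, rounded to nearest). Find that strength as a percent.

75%

#A64B5F is rgb(166, 75, 95); #E9D2D7 is rgb(233, 210, 215).
On the G channel (widest range): 210 ≈ 75 + (p/100)(255 − 75), so p ≈ 100×(210 − 75)/(255 − 75) = 13500/180 = 75.00.
p = 75 reproduces all three channels after rounding.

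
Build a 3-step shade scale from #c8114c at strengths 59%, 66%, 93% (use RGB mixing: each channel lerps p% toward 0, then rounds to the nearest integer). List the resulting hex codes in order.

#c8114c is rgb(200, 17, 76).
59%: (200 − 118 = 82→82, 17 − 10.03 = 6.97→7, 76 − 44.84 = 31.16→31) → #52071f
66%: (200 − 132 = 68→68, 17 − 11.22 = 5.78→6, 76 − 50.16 = 25.84→26) → #44061a
93%: (200 − 186 = 14→14, 17 − 15.81 = 1.19→1, 76 − 70.68 = 5.32→5) → #0e0105

#52071f, #44061a, #0e0105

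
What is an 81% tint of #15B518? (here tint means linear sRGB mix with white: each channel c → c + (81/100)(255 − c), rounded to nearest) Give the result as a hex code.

#15B518 is rgb(21, 181, 24).
Per channel, c → c + 0.81(255 − c):
  R: 21 + 189.54 = 210.54 → 211
  G: 181 + 0.81×(255−181) = 181 + 59.94 = 240.94 → 241
  B: 24 + 187.11 = 211.11 → 211
rgb(211, 241, 211) = #D3F1D3.

#D3F1D3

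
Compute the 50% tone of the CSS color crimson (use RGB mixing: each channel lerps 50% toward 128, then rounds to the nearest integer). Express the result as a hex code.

CSS crimson is rgb(220, 20, 60).
Lerp each channel 50% toward 128:
  R: 220 + 0.5×(128−220) = 220 − 46 = 174 → 174
  G: 20 + 54 = 74 → 74
  B: 60 + 0.5×(128−60) = 60 + 34 = 94 → 94
rgb(174, 74, 94) = #AE4A5E.

#AE4A5E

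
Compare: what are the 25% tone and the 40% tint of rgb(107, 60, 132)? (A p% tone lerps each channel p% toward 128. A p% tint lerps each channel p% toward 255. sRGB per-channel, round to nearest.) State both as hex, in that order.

25% tone:
  R: 107 + 0.25×(128−107) = 107 + 5.25 = 112.25 → 112
  G: 60 + 0.25×(128−60) = 60 + 17 = 77 → 77
  B: 132 + 0.25×(128−132) = 132 − 1 = 131 → 131
  → #704D83
40% tint:
  R: 107 + 59.2 = 166.2 → 166
  G: 60 + 0.4×(255−60) = 60 + 78 = 138 → 138
  B: 132 + 0.4×(255−132) = 132 + 49.2 = 181.2 → 181
  → #A68AB5

#704D83, #A68AB5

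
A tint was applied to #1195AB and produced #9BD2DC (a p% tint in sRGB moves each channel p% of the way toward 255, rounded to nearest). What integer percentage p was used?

58%

#1195AB is rgb(17, 149, 171); #9BD2DC is rgb(155, 210, 220).
On the R channel (widest range): 155 ≈ 17 + (p/100)(255 − 17), so p ≈ 100×(155 − 17)/(255 − 17) = 13800/238 = 57.98.
p = 58 reproduces all three channels after rounding.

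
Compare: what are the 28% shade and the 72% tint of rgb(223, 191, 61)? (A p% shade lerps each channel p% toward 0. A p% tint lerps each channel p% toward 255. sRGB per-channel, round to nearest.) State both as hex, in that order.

#a18a2c, #f6edc9

28% shade:
  R: 223 + 0.28×(0−223) = 223 − 62.44 = 160.56 → 161
  G: 191 + 0.28×(0−191) = 191 − 53.48 = 137.52 → 138
  B: 61 − 17.08 = 43.92 → 44
  → #a18a2c
72% tint:
  R: 223 + 0.72×(255−223) = 223 + 23.04 = 246.04 → 246
  G: 191 + 0.72×(255−191) = 191 + 46.08 = 237.08 → 237
  B: 61 + 0.72×(255−61) = 61 + 139.68 = 200.68 → 201
  → #f6edc9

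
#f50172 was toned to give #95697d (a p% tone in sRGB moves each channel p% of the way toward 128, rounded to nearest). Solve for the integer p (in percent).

82%

#f50172 is rgb(245, 1, 114); #95697d is rgb(149, 105, 125).
On the G channel (widest range): 105 ≈ 1 + (p/100)(128 − 1), so p ≈ 100×(105 − 1)/(128 − 1) = 10400/127 = 81.89.
p = 82 reproduces all three channels after rounding.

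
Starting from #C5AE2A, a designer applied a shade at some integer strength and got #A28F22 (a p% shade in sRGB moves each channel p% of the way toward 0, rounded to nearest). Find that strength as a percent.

#C5AE2A is rgb(197, 174, 42); #A28F22 is rgb(162, 143, 34).
On the R channel (widest range): 162 ≈ 197 + (p/100)(0 − 197), so p ≈ 100×(162 − 197)/(0 − 197) = -3500/-197 = 17.77.
p = 18 reproduces all three channels after rounding.

18%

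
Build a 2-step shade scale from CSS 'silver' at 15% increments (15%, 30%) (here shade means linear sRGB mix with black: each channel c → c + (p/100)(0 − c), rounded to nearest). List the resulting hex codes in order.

#a3a3a3, #868686

CSS silver is rgb(192, 192, 192).
15%: (192 − 28.8 = 163.2→163, 192 − 28.8 = 163.2→163, 192 − 28.8 = 163.2→163) → #a3a3a3
30%: (192 − 57.6 = 134.4→134, 192 − 57.6 = 134.4→134, 192 − 57.6 = 134.4→134) → #868686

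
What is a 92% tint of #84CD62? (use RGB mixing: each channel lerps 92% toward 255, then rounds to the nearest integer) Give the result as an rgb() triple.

#84CD62 is rgb(132, 205, 98).
A 92% tint moves each channel 92% toward 255:
  R: 132 + 0.92×(255−132) = 132 + 113.16 = 245.16 → 245
  G: 205 + 0.92×(255−205) = 205 + 46 = 251 → 251
  B: 98 + 0.92×(255−98) = 98 + 144.44 = 242.44 → 242

rgb(245, 251, 242)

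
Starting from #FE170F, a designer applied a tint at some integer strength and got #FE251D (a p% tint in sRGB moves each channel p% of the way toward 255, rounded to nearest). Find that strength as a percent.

#FE170F is rgb(254, 23, 15); #FE251D is rgb(254, 37, 29).
On the B channel (widest range): 29 ≈ 15 + (p/100)(255 − 15), so p ≈ 100×(29 − 15)/(255 − 15) = 1400/240 = 5.83.
p = 6 reproduces all three channels after rounding.

6%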